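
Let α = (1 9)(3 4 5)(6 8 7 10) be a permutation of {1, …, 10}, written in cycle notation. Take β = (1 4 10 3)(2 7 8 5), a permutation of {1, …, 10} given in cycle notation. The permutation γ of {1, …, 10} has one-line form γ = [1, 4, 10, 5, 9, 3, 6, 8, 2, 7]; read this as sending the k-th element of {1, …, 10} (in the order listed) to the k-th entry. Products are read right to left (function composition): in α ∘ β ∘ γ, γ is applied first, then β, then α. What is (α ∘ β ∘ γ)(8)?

(α ∘ β ∘ γ)(8) = α(β(γ(8))). γ(8) = 8, then β(8) = 5, then α(5) = 3, so the result is 3.

3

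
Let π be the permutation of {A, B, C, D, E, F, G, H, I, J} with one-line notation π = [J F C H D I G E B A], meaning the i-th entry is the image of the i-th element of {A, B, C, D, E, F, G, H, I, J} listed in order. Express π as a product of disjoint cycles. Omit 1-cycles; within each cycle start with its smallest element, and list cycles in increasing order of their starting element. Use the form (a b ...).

(A J)(B F I)(D H E)

Iterating π from A gives A → J → A; that is the 2-cycle (A J).
Continuing from each remaining unvisited element yields (A J)(B F I)(D H E).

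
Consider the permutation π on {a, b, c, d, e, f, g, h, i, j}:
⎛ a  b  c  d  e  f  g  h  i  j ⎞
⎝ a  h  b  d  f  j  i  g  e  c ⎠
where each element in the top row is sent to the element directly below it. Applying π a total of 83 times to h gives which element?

e

Tracing h → g → … returns to h after 8 steps, so h lies in an 8-cycle (b h g i e f j c).
Since the cycle has length 8, π^83 acts on it the same as π^3 (83 mod 8 = 3).
Advancing 3 steps from h: h → g → i → e.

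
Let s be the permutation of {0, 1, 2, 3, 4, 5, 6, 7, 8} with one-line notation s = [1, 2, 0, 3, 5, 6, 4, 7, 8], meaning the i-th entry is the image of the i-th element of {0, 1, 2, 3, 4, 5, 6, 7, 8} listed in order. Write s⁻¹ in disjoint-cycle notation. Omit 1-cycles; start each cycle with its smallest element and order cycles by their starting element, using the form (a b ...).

(0 2 1)(4 6 5)

First write s in disjoint cycles: (0 1 2)(4 5 6).
Reversing each cycle (and rotating so the smallest element leads) gives s⁻¹ = (0 2 1)(4 6 5).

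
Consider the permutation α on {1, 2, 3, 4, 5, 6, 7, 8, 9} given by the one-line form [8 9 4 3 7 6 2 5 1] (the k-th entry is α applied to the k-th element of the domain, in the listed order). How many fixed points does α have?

1

The fixed points (elements with α(x) = x) are {6}, so there is 1.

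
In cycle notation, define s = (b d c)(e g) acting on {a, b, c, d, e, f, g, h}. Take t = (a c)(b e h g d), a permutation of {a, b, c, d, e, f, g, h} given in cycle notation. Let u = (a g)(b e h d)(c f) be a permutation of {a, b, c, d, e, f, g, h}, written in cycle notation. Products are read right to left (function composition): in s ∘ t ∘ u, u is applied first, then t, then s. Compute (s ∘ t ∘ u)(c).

f

Apply the permutations in order: u(c) = f, then t(f) = f, then s(f) = f. So (s ∘ t ∘ u)(c) = f.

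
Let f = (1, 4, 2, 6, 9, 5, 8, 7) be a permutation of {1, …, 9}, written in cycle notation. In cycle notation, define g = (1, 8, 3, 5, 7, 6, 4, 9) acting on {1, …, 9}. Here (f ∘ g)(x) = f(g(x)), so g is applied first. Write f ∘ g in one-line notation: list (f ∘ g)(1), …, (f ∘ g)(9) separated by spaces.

(f ∘ g)(x) = f(g(x)). Computing each image: f(g(1)) = f(8) = 7, f(g(2)) = f(2) = 6, f(g(3)) = f(5) = 8, f(g(4)) = f(9) = 5, f(g(5)) = f(7) = 1, f(g(6)) = f(4) = 2, f(g(7)) = f(6) = 9, f(g(8)) = f(3) = 3, f(g(9)) = f(1) = 4.
Hence f ∘ g = [7 6 8 5 1 2 9 3 4].

7 6 8 5 1 2 9 3 4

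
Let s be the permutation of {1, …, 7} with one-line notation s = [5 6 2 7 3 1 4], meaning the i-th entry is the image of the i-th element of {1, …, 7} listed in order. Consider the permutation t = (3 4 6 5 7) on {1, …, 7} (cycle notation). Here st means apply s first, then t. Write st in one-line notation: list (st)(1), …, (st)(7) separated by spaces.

Chase each element through s then t: 1 → 5 → 7; 2 → 6 → 5; 3 → 2 → 2; 4 → 7 → 3; 5 → 3 → 4; 6 → 1 → 1; 7 → 4 → 6.
So st in one-line form is 7 5 2 3 4 1 6.

7 5 2 3 4 1 6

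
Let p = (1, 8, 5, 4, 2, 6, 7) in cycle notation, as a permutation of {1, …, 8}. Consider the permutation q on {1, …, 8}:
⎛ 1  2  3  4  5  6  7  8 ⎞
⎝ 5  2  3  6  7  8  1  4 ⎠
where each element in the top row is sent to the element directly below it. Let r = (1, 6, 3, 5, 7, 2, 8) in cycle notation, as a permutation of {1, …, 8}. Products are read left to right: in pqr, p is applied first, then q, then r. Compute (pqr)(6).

6

(pqr)(6) = r(q(p(6))). p(6) = 7, then q(7) = 1, then r(1) = 6, so the result is 6.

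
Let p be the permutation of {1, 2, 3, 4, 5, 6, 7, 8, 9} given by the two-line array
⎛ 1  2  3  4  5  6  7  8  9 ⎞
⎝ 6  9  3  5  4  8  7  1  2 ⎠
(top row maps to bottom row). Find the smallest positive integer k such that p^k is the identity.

Decomposing into disjoint cycles gives cycle lengths 3, 2, 2, 1, 1.
The order of p is the least common multiple of its cycle lengths: lcm(3, 2, 2) = 6.

6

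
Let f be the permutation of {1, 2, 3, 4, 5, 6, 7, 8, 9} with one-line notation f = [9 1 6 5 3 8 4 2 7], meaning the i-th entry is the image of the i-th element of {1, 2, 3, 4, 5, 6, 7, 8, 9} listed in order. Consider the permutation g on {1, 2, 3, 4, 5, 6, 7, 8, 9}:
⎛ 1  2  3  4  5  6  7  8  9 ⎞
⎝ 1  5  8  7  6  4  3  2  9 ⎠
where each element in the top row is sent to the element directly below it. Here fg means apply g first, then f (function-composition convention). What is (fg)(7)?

(fg)(7) = f(g(7)). g(7) = 3, then f(3) = 6. So (fg)(7) = 6.

6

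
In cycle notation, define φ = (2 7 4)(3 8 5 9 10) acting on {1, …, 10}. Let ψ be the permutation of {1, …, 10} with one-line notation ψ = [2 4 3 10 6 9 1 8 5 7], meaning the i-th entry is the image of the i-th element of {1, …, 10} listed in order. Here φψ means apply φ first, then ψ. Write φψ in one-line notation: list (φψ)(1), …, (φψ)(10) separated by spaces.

(φψ)(x) = ψ(φ(x)). Computing each image: ψ(φ(1)) = ψ(1) = 2, ψ(φ(2)) = ψ(7) = 1, ψ(φ(3)) = ψ(8) = 8, ψ(φ(4)) = ψ(2) = 4, ψ(φ(5)) = ψ(9) = 5, ψ(φ(6)) = ψ(6) = 9, ψ(φ(7)) = ψ(4) = 10, ψ(φ(8)) = ψ(5) = 6, ψ(φ(9)) = ψ(10) = 7, ψ(φ(10)) = ψ(3) = 3.
Hence φψ = [2 1 8 4 5 9 10 6 7 3].

2 1 8 4 5 9 10 6 7 3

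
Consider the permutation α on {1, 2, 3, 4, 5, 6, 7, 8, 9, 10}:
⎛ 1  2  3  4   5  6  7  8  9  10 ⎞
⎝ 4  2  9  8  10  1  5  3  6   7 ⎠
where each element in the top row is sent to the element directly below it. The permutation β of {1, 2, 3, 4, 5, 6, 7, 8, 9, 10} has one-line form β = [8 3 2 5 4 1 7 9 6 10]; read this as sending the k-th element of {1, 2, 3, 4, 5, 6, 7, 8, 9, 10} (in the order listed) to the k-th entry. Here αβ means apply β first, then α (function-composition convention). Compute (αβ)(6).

(αβ)(6) = α(β(6)). β(6) = 1, then α(1) = 4. So (αβ)(6) = 4.

4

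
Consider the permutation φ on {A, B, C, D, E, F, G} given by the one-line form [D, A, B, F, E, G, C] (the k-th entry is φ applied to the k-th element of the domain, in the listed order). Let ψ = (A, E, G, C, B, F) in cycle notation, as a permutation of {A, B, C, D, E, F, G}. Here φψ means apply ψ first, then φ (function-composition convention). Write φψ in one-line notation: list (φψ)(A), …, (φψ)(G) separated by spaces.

E G A F C D B

Chase each element through ψ then φ: A → E → E; B → F → G; C → B → A; D → D → F; E → G → C; F → A → D; G → C → B.
So φψ in one-line form is E G A F C D B.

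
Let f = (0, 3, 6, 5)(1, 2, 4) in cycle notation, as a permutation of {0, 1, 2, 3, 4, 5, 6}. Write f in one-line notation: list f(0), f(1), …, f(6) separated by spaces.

3 2 4 6 1 0 5

Each element maps to the next entry in its cycle (wrapping to the front): 0→3, 1→2, 2→4, 3→6, 4→1, 5→0, 6→5.
Listing these in domain order gives 3 2 4 6 1 0 5.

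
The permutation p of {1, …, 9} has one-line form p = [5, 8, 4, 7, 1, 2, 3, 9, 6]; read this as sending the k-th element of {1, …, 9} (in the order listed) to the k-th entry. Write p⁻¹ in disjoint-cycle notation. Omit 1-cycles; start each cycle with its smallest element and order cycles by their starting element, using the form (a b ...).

First write p in disjoint cycles: (1 5)(2 8 9 6)(3 4 7).
The inverse reverses every cycle; in canonical form, p⁻¹ = (1 5)(2 6 9 8)(3 7 4).

(1 5)(2 6 9 8)(3 7 4)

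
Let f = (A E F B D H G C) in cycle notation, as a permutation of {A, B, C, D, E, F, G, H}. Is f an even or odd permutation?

The cycle lengths are 8.
A cycle is odd iff its length is even; f has 1 even-length cycle, so sgn(f) = (−1)^1 and f is odd.

odd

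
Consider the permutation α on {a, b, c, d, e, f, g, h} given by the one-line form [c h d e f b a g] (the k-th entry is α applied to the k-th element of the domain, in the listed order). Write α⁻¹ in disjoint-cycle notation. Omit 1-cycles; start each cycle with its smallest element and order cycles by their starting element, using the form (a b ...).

(a g h b f e d c)

First write α in disjoint cycles: (a c d e f b h g).
The inverse reverses every cycle; in canonical form, α⁻¹ = (a g h b f e d c).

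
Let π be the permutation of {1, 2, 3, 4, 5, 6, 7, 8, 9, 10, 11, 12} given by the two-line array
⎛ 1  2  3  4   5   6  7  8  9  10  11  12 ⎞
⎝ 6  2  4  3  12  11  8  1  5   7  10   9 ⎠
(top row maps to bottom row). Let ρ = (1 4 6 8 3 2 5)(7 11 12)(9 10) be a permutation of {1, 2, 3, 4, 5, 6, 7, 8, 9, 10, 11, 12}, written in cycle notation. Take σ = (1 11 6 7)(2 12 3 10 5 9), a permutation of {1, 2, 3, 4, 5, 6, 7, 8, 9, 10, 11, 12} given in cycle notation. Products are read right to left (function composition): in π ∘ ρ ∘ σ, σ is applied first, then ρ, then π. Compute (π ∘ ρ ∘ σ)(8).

4

(π ∘ ρ ∘ σ)(8) = π(ρ(σ(8))). σ(8) = 8, then ρ(8) = 3, then π(3) = 4, so the result is 4.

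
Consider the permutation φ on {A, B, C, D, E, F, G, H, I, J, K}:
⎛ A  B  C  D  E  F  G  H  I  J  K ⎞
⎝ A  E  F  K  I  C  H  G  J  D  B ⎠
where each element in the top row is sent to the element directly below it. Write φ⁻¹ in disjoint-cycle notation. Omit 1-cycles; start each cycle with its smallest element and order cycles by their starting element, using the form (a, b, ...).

(B, K, D, J, I, E)(C, F)(G, H)

The cycle decomposition of φ is (B, E, I, J, D, K)(C, F)(G, H).
Reversing each cycle (and rotating so the smallest element leads) gives φ⁻¹ = (B, K, D, J, I, E)(C, F)(G, H).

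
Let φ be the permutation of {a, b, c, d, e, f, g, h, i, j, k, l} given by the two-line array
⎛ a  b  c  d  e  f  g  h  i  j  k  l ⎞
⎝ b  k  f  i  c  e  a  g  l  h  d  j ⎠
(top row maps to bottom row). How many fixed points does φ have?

0

No element satisfies φ(x) = x, so there are 0 fixed points.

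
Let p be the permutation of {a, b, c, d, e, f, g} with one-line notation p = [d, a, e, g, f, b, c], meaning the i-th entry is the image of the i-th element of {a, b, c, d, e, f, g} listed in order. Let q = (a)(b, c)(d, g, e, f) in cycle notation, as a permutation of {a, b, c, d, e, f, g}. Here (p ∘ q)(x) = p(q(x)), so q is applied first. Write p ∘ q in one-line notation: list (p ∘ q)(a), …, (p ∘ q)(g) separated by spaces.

d e a c b g f

(p ∘ q)(x) = p(q(x)). Computing each image: p(q(a)) = p(a) = d, p(q(b)) = p(c) = e, p(q(c)) = p(b) = a, p(q(d)) = p(g) = c, p(q(e)) = p(f) = b, p(q(f)) = p(d) = g, p(q(g)) = p(e) = f.
Hence p ∘ q = [d e a c b g f].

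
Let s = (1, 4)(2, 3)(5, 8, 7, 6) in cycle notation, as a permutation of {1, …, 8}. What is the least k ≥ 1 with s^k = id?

The disjoint cycles have lengths 4, 2, 2.
Since disjoint cycles commute, ord(s) = lcm(4, 2, 2) = 4.

4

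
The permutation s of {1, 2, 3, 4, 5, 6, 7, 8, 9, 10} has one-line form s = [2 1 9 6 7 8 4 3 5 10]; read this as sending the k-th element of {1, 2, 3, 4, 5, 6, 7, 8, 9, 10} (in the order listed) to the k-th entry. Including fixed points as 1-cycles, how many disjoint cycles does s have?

The cycle decomposition is (1, 2)(3, 9, 5, 7, 4, 6, 8)(10), which has 3 cycles (counting 1-cycles).

3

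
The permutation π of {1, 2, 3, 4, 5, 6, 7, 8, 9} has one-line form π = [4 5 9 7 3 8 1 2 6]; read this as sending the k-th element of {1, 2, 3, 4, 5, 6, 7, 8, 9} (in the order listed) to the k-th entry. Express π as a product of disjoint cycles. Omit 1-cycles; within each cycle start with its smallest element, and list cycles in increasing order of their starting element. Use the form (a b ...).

From 1: 1 → 4 → 7 → 1, closing the cycle (1 4 7).
Repeating from the next unused element and collecting all non-trivial cycles gives (1 4 7)(2 5 3 9 6 8).

(1 4 7)(2 5 3 9 6 8)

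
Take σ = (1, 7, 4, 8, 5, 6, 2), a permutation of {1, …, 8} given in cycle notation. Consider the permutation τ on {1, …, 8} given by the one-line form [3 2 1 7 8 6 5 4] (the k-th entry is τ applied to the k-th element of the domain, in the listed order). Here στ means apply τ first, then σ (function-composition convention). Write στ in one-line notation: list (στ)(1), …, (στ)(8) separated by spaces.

3 1 7 4 5 2 6 8

(στ)(x) = σ(τ(x)). Computing each image: σ(τ(1)) = σ(3) = 3, σ(τ(2)) = σ(2) = 1, σ(τ(3)) = σ(1) = 7, σ(τ(4)) = σ(7) = 4, σ(τ(5)) = σ(8) = 5, σ(τ(6)) = σ(6) = 2, σ(τ(7)) = σ(5) = 6, σ(τ(8)) = σ(4) = 8.
Hence στ = [3 1 7 4 5 2 6 8].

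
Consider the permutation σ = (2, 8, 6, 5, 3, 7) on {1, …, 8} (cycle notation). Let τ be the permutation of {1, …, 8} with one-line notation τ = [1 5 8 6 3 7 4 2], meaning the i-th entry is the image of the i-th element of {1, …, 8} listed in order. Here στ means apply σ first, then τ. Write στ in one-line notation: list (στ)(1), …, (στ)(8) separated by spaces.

(στ)(x) = τ(σ(x)). Computing each image: τ(σ(1)) = τ(1) = 1, τ(σ(2)) = τ(8) = 2, τ(σ(3)) = τ(7) = 4, τ(σ(4)) = τ(4) = 6, τ(σ(5)) = τ(3) = 8, τ(σ(6)) = τ(5) = 3, τ(σ(7)) = τ(2) = 5, τ(σ(8)) = τ(6) = 7.
Hence στ = [1 2 4 6 8 3 5 7].

1 2 4 6 8 3 5 7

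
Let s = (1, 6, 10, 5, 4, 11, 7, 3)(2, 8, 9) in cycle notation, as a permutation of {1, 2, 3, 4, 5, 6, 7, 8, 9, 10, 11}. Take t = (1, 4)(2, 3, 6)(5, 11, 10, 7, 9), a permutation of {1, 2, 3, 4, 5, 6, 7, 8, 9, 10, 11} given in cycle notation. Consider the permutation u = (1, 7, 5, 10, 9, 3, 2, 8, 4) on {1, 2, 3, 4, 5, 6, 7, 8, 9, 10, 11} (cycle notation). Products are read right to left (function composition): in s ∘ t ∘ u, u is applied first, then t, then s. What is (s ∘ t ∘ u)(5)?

3

Apply the permutations in order: u(5) = 10, then t(10) = 7, then s(7) = 3. So (s ∘ t ∘ u)(5) = 3.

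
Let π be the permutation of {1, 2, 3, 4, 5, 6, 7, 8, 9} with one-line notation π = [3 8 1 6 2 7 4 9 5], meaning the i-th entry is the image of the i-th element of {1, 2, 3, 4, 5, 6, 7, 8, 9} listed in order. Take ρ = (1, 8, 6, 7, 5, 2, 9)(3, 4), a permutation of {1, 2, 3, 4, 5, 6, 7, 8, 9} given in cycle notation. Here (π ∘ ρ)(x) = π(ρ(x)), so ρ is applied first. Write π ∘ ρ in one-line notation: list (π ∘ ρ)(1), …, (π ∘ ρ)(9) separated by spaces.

For each element, apply ρ then π: 1 → 8 → 9; 2 → 9 → 5; 3 → 4 → 6; 4 → 3 → 1; 5 → 2 → 8; 6 → 7 → 4; 7 → 5 → 2; 8 → 6 → 7; 9 → 1 → 3.
Collecting the images, π ∘ ρ = [9 5 6 1 8 4 2 7 3].

9 5 6 1 8 4 2 7 3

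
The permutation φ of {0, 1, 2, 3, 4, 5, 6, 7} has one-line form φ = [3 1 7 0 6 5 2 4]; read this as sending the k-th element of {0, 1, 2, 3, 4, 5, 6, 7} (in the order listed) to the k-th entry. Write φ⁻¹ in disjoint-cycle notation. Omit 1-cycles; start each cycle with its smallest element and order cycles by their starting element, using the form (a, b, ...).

The cycle decomposition of φ is (0, 3)(2, 7, 4, 6).
Reversing each cycle (and rotating so the smallest element leads) gives φ⁻¹ = (0, 3)(2, 6, 4, 7).

(0, 3)(2, 6, 4, 7)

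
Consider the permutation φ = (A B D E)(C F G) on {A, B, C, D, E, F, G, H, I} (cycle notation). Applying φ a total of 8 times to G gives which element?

G lies in the 3-cycle (C F G).
Powers repeat with period 3 on this cycle, and 8 mod 3 = 2, so φ^8(G) = φ^2(G).
Advancing 2 steps from G: G → C → F.

F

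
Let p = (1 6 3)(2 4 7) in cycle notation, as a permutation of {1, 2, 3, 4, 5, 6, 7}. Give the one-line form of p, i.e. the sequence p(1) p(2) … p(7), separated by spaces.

Reading each image from the cycles: 1↦6, 2↦4, 3↦1, 4↦7, 5↦5, 6↦3, 7↦2.
Listing these in domain order gives 6 4 1 7 5 3 2.

6 4 1 7 5 3 2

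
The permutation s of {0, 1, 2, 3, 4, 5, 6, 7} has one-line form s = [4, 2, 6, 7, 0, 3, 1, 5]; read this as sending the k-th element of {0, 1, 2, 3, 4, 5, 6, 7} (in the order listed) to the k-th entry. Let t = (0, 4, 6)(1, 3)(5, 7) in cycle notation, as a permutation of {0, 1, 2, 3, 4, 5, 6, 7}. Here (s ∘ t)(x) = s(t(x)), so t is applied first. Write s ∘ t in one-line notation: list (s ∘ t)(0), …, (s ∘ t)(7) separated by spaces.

(s ∘ t)(x) = s(t(x)). Computing each image: s(t(0)) = s(4) = 0, s(t(1)) = s(3) = 7, s(t(2)) = s(2) = 6, s(t(3)) = s(1) = 2, s(t(4)) = s(6) = 1, s(t(5)) = s(7) = 5, s(t(6)) = s(0) = 4, s(t(7)) = s(5) = 3.
Hence s ∘ t = [0 7 6 2 1 5 4 3].

0 7 6 2 1 5 4 3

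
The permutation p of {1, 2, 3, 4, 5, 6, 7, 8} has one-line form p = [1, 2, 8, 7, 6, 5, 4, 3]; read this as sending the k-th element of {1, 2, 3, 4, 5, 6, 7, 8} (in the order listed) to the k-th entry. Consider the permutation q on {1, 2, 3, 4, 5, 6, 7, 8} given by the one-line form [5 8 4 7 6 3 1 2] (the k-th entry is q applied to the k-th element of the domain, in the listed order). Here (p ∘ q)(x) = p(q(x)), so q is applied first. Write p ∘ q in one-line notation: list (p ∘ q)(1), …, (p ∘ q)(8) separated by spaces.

6 3 7 4 5 8 1 2

(p ∘ q)(x) = p(q(x)). Computing each image: p(q(1)) = p(5) = 6, p(q(2)) = p(8) = 3, p(q(3)) = p(4) = 7, p(q(4)) = p(7) = 4, p(q(5)) = p(6) = 5, p(q(6)) = p(3) = 8, p(q(7)) = p(1) = 1, p(q(8)) = p(2) = 2.
Hence p ∘ q = [6 3 7 4 5 8 1 2].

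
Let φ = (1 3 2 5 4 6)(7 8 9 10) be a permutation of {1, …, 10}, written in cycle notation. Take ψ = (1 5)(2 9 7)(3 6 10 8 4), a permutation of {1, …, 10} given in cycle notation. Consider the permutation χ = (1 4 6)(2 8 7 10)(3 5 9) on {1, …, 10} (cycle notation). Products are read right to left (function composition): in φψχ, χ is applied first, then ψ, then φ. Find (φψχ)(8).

5

(φψχ)(8) = φ(ψ(χ(8))). χ(8) = 7, then ψ(7) = 2, then φ(2) = 5, so the result is 5.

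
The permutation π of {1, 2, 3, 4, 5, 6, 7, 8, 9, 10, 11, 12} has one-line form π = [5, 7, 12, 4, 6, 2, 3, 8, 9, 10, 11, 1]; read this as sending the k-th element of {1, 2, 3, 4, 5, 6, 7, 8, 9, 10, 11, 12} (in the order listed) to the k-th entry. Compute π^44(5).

Tracing 5 → 6 → … returns to 5 after 7 steps, so 5 lies in a 7-cycle (1, 5, 6, 2, 7, 3, 12).
On a 7-cycle, π^7 is the identity, so π^44 = π^2 there (44 ≡ 2 mod 7).
Stepping 2 places around the cycle: 5 → 6 → 2.

2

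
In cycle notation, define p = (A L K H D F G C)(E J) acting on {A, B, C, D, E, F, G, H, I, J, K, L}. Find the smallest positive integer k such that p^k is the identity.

8

The disjoint cycles have lengths 8, 2, 1, 1.
Since disjoint cycles commute, ord(p) = lcm(8, 2) = 8.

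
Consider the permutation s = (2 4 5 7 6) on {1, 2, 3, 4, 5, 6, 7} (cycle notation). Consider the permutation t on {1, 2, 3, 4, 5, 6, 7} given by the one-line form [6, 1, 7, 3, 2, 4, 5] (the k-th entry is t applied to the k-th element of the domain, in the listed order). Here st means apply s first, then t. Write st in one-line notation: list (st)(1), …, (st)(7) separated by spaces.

(st)(x) = t(s(x)). Computing each image: t(s(1)) = t(1) = 6, t(s(2)) = t(4) = 3, t(s(3)) = t(3) = 7, t(s(4)) = t(5) = 2, t(s(5)) = t(7) = 5, t(s(6)) = t(2) = 1, t(s(7)) = t(6) = 4.
Hence st = [6 3 7 2 5 1 4].

6 3 7 2 5 1 4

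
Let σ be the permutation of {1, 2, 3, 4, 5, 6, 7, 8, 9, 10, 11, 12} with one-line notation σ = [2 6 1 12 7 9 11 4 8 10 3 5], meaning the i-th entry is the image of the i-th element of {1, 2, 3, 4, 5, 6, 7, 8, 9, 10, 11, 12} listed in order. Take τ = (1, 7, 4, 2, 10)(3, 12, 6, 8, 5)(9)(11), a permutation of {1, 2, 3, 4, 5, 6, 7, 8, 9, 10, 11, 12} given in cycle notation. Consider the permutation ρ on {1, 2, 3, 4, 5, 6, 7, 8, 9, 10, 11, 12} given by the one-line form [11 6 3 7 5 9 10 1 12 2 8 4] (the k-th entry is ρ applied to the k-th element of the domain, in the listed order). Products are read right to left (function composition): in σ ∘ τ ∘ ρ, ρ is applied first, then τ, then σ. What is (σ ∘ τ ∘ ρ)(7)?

2

Chase 7: ρ(7) = 10; τ(10) = 1; σ(1) = 2. Hence (σ ∘ τ ∘ ρ)(7) = 2.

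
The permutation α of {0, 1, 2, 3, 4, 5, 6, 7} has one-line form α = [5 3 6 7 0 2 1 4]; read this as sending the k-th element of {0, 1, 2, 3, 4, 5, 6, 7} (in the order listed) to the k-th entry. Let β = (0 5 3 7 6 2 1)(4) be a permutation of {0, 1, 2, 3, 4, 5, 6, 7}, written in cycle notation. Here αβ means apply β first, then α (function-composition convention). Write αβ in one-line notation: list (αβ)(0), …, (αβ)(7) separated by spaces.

2 5 3 4 0 7 6 1

For each element, apply β then α: 0 → 5 → 2; 1 → 0 → 5; 2 → 1 → 3; 3 → 7 → 4; 4 → 4 → 0; 5 → 3 → 7; 6 → 2 → 6; 7 → 6 → 1.
Collecting the images, αβ = [2 5 3 4 0 7 6 1].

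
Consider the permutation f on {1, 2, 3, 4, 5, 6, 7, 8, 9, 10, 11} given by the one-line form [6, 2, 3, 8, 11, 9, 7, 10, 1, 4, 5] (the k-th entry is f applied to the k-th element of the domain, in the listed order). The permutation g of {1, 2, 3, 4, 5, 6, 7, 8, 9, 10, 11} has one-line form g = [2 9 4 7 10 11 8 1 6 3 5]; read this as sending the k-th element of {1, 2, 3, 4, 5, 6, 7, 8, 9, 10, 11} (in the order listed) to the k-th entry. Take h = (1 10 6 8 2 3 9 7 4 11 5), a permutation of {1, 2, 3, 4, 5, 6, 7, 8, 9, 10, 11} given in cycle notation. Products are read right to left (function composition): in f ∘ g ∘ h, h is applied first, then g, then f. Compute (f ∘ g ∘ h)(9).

Chase 9: h(9) = 7; g(7) = 8; f(8) = 10. Hence (f ∘ g ∘ h)(9) = 10.

10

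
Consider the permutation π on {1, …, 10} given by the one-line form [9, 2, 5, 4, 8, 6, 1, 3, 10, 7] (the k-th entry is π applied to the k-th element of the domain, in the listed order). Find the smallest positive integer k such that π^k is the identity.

Decomposing into disjoint cycles gives cycle lengths 4, 3, 1, 1, 1.
The order is lcm(4, 3) = 12.

12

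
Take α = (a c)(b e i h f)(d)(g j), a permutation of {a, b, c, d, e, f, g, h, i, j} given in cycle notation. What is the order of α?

The cycle type of α is (5, 2, 2, 1).
Since disjoint cycles commute, ord(α) = lcm(5, 2, 2) = 10.

10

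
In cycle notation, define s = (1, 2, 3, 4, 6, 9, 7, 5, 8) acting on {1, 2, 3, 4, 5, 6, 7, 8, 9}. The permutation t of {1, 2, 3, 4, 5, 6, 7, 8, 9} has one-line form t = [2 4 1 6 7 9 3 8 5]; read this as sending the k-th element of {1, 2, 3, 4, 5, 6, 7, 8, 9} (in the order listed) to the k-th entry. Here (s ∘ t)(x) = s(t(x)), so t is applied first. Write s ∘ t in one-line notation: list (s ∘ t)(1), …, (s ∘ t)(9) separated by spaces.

Chase each element through t then s: 1 → 2 → 3; 2 → 4 → 6; 3 → 1 → 2; 4 → 6 → 9; 5 → 7 → 5; 6 → 9 → 7; 7 → 3 → 4; 8 → 8 → 1; 9 → 5 → 8.
So s ∘ t in one-line form is 3 6 2 9 5 7 4 1 8.

3 6 2 9 5 7 4 1 8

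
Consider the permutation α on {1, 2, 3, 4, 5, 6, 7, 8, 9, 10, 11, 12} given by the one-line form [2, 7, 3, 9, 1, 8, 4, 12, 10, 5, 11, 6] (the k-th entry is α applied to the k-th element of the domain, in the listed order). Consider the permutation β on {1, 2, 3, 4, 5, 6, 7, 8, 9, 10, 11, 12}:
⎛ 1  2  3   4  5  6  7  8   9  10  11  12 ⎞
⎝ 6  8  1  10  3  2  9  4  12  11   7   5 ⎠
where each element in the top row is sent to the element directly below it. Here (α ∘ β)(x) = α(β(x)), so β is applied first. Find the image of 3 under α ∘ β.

2

First apply β: β(3) = 1, then α(1) = 2. Thus (α ∘ β)(3) = 2.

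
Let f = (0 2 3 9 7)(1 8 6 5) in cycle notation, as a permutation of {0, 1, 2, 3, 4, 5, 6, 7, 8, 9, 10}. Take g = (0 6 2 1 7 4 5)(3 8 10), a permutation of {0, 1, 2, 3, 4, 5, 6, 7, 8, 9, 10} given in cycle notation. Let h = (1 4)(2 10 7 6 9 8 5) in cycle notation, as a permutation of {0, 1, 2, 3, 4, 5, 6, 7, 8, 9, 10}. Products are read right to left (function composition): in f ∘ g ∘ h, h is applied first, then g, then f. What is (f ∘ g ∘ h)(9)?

10

(f ∘ g ∘ h)(9) = f(g(h(9))). h(9) = 8, then g(8) = 10, then f(10) = 10, so the result is 10.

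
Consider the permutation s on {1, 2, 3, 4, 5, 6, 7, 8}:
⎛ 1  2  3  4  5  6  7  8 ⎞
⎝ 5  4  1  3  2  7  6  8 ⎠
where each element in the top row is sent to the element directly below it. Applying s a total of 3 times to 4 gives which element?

5

Tracing 4 → 3 → … returns to 4 after 5 steps, so 4 lies in a 5-cycle (1, 5, 2, 4, 3).
Advancing 3 steps from 4: 4 → 3 → 1 → 5.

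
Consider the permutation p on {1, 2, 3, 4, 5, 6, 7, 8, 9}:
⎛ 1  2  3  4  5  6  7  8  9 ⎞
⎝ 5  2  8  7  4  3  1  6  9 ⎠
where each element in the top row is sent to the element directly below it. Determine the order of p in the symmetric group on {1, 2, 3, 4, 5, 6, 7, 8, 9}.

12

Decomposing into disjoint cycles gives cycle lengths 4, 3, 1, 1.
The order is lcm(4, 3) = 12.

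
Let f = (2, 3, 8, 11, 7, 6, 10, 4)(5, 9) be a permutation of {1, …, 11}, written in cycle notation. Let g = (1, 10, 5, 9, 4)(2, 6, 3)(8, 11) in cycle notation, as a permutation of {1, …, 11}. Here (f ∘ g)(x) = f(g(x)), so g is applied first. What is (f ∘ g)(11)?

11

(f ∘ g)(11) = f(g(11)). g(11) = 8, then f(8) = 11. So (f ∘ g)(11) = 11.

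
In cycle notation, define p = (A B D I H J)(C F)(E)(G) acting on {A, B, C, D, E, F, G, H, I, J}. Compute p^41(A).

A lies in the 6-cycle (A B D I H J).
Since the cycle has length 6, p^41 acts on it the same as p^5 (41 mod 6 = 5).
Stepping 5 places around the cycle: A → B → D → I → H → J.

J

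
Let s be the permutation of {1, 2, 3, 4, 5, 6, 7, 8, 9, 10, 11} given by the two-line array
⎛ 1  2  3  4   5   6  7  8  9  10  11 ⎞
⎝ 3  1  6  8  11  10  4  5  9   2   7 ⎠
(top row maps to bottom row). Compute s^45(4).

Tracing 4 → 8 → … returns to 4 after 5 steps, so 4 lies in a 5-cycle (4, 8, 5, 11, 7).
Powers repeat with period 5 on this cycle, and 45 mod 5 = 0, so s^45(4) = s^0(4).
So s^45(4) = 4.

4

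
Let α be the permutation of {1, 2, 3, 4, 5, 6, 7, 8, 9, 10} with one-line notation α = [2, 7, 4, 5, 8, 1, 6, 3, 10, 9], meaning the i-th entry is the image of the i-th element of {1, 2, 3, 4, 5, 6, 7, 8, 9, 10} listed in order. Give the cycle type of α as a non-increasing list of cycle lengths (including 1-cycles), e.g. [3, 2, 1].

[4, 4, 2]

The disjoint cycles are (1 2 7 6)(3 4 5 8)(9 10), with lengths 4, 4, 2 in non-increasing order.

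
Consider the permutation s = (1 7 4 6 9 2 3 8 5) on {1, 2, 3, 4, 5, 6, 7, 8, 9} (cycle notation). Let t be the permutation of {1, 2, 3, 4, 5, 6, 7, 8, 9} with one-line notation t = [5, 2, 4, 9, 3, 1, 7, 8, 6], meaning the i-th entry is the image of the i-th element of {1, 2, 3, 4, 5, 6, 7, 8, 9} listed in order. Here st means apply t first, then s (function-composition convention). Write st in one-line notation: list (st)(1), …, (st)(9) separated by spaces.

1 3 6 2 8 7 4 5 9

Chase each element through t then s: 1 → 5 → 1; 2 → 2 → 3; 3 → 4 → 6; 4 → 9 → 2; 5 → 3 → 8; 6 → 1 → 7; 7 → 7 → 4; 8 → 8 → 5; 9 → 6 → 9.
So st in one-line form is 1 3 6 2 8 7 4 5 9.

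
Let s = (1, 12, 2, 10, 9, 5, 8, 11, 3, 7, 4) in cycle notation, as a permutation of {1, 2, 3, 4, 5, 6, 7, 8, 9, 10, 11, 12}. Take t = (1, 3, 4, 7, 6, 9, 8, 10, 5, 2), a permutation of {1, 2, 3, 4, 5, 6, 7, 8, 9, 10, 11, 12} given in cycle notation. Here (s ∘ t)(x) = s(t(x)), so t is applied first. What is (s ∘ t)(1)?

7

t(1) = 3, then s(3) = 7; composing gives (s ∘ t)(1) = 7.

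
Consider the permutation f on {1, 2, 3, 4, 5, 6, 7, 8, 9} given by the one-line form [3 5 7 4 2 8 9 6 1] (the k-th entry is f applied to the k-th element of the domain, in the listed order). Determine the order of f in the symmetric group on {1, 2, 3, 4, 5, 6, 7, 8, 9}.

The disjoint-cycle form of f has cycle lengths 4, 2, 2, 1.
Since disjoint cycles commute, ord(f) = lcm(4, 2, 2) = 4.

4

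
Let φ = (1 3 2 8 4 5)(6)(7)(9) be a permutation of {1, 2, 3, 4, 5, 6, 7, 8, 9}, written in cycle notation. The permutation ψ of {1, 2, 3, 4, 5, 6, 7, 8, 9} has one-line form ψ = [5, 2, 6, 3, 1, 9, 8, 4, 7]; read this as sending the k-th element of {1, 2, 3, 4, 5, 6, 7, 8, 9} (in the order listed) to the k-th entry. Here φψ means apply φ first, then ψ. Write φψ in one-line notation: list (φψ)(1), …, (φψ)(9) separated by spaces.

6 4 2 1 5 9 8 3 7

(φψ)(x) = ψ(φ(x)). Computing each image: ψ(φ(1)) = ψ(3) = 6, ψ(φ(2)) = ψ(8) = 4, ψ(φ(3)) = ψ(2) = 2, ψ(φ(4)) = ψ(5) = 1, ψ(φ(5)) = ψ(1) = 5, ψ(φ(6)) = ψ(6) = 9, ψ(φ(7)) = ψ(7) = 8, ψ(φ(8)) = ψ(4) = 3, ψ(φ(9)) = ψ(9) = 7.
Hence φψ = [6 4 2 1 5 9 8 3 7].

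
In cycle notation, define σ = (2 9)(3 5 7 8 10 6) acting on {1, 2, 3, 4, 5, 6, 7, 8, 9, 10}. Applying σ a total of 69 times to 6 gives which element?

7

6 lies in the 6-cycle (3 5 7 8 10 6).
On a 6-cycle, σ^6 is the identity, so σ^69 = σ^3 there (69 ≡ 3 mod 6).
Stepping 3 places around the cycle: 6 → 3 → 5 → 7.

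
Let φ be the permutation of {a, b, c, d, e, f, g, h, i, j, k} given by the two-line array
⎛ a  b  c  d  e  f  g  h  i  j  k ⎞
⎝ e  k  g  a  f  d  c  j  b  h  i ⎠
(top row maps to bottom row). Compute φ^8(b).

i

Tracing b → k → … returns to b after 3 steps, so b lies in a 3-cycle (b k i).
Powers repeat with period 3 on this cycle, and 8 mod 3 = 2, so φ^8(b) = φ^2(b).
Stepping 2 places around the cycle: b → k → i.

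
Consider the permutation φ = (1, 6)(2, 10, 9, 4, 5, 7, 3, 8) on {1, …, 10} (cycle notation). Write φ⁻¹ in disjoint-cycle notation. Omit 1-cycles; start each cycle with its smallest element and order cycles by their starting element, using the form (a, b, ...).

(1, 6)(2, 8, 3, 7, 5, 4, 9, 10)

Inverting a permutation written in cycle notation just reverses the order within every cycle.
After reversing and putting each cycle's least element first, φ⁻¹ = (1, 6)(2, 8, 3, 7, 5, 4, 9, 10).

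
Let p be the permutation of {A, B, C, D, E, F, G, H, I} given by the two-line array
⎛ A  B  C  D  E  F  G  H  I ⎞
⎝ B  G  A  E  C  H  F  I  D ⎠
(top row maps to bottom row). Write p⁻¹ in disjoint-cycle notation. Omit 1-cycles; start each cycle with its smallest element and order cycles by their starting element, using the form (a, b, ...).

First write p in disjoint cycles: (A, B, G, F, H, I, D, E, C).
The inverse reverses every cycle; in canonical form, p⁻¹ = (A, C, E, D, I, H, F, G, B).

(A, C, E, D, I, H, F, G, B)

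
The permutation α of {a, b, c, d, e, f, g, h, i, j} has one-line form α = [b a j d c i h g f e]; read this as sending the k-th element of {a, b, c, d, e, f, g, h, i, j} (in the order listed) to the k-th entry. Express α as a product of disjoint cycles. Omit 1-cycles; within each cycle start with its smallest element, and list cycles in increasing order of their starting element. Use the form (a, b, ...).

Start at a and follow images: a → b → a, giving the cycle (a, b).
Repeating from the next unused element and collecting all non-trivial cycles gives (a, b)(c, j, e)(f, i)(g, h).

(a, b)(c, j, e)(f, i)(g, h)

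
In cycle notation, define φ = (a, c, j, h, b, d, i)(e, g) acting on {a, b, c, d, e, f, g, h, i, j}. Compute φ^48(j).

c

j lies in the 7-cycle (a, c, j, h, b, d, i).
Since the cycle has length 7, φ^48 acts on it the same as φ^6 (48 mod 7 = 6).
Stepping 6 places around the cycle: j → h → b → d → i → a → c.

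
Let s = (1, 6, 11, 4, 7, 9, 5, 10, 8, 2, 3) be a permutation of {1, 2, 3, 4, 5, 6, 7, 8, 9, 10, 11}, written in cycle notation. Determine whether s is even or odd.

even

The cycle lengths are 11.
A cycle is odd iff its length is even; s has 0 even-length cycles, so sgn(s) = (−1)^0 and s is even.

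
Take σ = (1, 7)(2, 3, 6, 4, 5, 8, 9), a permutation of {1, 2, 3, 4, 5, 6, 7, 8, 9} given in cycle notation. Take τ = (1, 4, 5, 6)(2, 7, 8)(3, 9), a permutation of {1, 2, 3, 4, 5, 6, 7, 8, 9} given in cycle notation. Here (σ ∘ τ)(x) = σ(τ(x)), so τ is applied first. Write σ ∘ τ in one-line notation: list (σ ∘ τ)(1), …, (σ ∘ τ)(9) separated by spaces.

5 1 2 8 4 7 9 3 6

For each element, apply τ then σ: 1 → 4 → 5; 2 → 7 → 1; 3 → 9 → 2; 4 → 5 → 8; 5 → 6 → 4; 6 → 1 → 7; 7 → 8 → 9; 8 → 2 → 3; 9 → 3 → 6.
So σ ∘ τ in one-line form is 5 1 2 8 4 7 9 3 6.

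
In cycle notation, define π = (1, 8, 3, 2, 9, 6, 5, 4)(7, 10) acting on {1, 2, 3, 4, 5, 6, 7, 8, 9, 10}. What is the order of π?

The disjoint cycles have lengths 8, 2.
The order of π is the least common multiple of its cycle lengths: lcm(8, 2) = 8.

8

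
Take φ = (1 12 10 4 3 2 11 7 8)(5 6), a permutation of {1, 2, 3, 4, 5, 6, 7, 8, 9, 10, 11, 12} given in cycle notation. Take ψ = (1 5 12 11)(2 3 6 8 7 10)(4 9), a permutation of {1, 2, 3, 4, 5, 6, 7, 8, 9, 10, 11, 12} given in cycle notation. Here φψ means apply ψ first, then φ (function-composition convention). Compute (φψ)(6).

1

(φψ)(6) = φ(ψ(6)). ψ(6) = 8, then φ(8) = 1. So (φψ)(6) = 1.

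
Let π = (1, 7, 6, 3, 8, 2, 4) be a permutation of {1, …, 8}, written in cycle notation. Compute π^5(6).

6 lies in the 7-cycle (1, 7, 6, 3, 8, 2, 4).
Stepping 5 places around the cycle: 6 → 3 → 8 → 2 → 4 → 1.

1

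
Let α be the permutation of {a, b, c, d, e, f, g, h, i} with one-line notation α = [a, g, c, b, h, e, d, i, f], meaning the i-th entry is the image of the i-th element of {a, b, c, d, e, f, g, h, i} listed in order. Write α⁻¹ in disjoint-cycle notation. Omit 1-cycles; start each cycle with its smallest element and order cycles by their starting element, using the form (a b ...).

(b d g)(e f i h)

First write α in disjoint cycles: (b g d)(e h i f).
The inverse reverses every cycle; in canonical form, α⁻¹ = (b d g)(e f i h).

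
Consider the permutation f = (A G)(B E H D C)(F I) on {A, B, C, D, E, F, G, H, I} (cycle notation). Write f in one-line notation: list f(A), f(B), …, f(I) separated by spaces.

G E B C H I A D F

Each element maps to the next entry in its cycle (wrapping to the front): A↦G, B↦E, C↦B, D↦C, E↦H, F↦I, G↦A, H↦D, I↦F.
So the one-line form is G E B C H I A D F.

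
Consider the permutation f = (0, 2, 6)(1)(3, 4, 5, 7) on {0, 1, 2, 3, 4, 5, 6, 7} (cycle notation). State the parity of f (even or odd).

The cycle lengths are 4, 3, 1.
A cycle is odd iff its length is even; f has 1 even-length cycle, so sgn(f) = (−1)^1 and f is odd.

odd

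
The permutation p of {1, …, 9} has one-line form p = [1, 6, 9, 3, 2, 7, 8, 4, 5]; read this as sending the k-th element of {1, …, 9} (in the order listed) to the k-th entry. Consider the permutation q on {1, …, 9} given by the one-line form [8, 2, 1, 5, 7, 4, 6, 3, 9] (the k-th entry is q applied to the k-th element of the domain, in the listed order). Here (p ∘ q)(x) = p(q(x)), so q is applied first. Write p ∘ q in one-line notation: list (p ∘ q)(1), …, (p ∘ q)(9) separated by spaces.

(p ∘ q)(x) = p(q(x)). Computing each image: p(q(1)) = p(8) = 4, p(q(2)) = p(2) = 6, p(q(3)) = p(1) = 1, p(q(4)) = p(5) = 2, p(q(5)) = p(7) = 8, p(q(6)) = p(4) = 3, p(q(7)) = p(6) = 7, p(q(8)) = p(3) = 9, p(q(9)) = p(9) = 5.
Hence p ∘ q = [4 6 1 2 8 3 7 9 5].

4 6 1 2 8 3 7 9 5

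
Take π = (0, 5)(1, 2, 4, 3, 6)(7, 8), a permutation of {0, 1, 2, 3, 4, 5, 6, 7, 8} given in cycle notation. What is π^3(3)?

2

3 lies in the 5-cycle (1, 2, 4, 3, 6).
Stepping 3 places around the cycle: 3 → 6 → 1 → 2.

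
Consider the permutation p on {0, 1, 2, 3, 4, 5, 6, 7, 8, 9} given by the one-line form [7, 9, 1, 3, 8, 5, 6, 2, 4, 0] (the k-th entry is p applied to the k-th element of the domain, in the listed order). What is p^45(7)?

Tracing 7 → 2 → … returns to 7 after 5 steps, so 7 lies in a 5-cycle (0 7 2 1 9).
On a 5-cycle, p^5 is the identity, so p^45 = p^0 there (45 ≡ 0 mod 5).
So p^45(7) = 7.

7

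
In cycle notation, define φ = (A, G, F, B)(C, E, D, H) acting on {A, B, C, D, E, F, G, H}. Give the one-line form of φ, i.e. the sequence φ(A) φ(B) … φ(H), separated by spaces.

G A E H D B F C

Each element maps to the next entry in its cycle (wrapping to the front): A→G, B→A, C→E, D→H, E→D, F→B, G→F, H→C.
Listing these in domain order gives G A E H D B F C.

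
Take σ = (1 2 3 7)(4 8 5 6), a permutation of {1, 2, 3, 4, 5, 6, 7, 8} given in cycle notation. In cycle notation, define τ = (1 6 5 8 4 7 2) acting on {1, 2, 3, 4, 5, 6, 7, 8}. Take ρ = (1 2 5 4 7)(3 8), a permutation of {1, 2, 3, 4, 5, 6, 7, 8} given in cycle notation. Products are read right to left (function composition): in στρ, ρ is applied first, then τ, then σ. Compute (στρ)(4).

3

(στρ)(4) = σ(τ(ρ(4))). ρ(4) = 7, then τ(7) = 2, then σ(2) = 3, so the result is 3.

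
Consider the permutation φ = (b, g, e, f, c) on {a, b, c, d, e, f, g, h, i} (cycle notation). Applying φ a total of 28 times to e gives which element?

e lies in the 5-cycle (b, g, e, f, c).
Powers repeat with period 5 on this cycle, and 28 mod 5 = 3, so φ^28(e) = φ^3(e).
Advancing 3 steps from e: e → f → c → b.

b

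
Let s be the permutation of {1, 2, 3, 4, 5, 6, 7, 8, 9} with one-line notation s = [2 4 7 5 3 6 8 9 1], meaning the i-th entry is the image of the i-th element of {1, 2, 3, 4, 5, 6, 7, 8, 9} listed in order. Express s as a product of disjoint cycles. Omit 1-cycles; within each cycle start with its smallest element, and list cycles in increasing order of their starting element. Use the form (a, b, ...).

(1, 2, 4, 5, 3, 7, 8, 9)

Iterating s from 1 gives 1 → 2 → 4 → 5 → 3 → 7 → 8 → 9 → 1; that is the 8-cycle (1, 2, 4, 5, 3, 7, 8, 9).
Continuing from each remaining unvisited element yields (1, 2, 4, 5, 3, 7, 8, 9).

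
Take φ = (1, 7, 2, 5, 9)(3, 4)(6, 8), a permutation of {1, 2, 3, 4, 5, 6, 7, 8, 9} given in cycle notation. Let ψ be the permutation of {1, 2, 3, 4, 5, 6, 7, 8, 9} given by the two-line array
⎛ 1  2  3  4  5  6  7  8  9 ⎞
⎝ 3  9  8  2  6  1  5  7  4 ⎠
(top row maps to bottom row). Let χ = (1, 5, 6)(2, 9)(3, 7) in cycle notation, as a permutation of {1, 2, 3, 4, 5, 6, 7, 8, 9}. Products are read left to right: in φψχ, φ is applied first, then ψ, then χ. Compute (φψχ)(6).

Chase 6: φ(6) = 8; ψ(8) = 7; χ(7) = 3. Hence (φψχ)(6) = 3.

3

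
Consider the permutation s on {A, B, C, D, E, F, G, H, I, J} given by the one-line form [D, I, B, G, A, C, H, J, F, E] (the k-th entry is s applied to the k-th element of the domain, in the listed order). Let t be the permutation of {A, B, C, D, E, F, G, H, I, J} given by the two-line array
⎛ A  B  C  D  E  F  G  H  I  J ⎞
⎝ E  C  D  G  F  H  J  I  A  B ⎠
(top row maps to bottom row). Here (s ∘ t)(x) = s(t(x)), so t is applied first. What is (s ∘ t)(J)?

I

First apply t: t(J) = B, then s(B) = I. Thus (s ∘ t)(J) = I.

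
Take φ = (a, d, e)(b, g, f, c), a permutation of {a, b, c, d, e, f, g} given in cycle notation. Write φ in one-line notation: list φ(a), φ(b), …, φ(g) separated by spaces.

Reading each image from the cycles: a↦d, b↦g, c↦b, d↦e, e↦a, f↦c, g↦f.
Listing these in domain order gives d g b e a c f.

d g b e a c f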